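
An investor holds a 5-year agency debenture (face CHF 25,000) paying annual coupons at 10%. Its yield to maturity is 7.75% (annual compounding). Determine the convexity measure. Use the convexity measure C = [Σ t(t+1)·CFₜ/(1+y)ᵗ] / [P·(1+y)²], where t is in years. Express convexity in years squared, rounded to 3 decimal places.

With y = 0.0775:
  t   CF        PV=CF/(1+0.0775)^t    t·PV        t(t+1)·PV
  1     2,500.00     2,320.1856     2,320.1856       4,640.3712
  2     2,500.00     2,153.3045     4,306.6090      12,919.8271
  3     2,500.00     1,998.4265     5,995.2794      23,981.1176
  4     2,500.00     1,854.6881     7,418.7525      37,093.7627
  5    27,500.00    18,934.1712    94,670.8560     568,025.1361
  Σ                 27,260.7759   114,711.6826     646,660.2146
P = 27,260.7759.
Convexity = Σ t(t+1)·PV / [P·(1+y)²] = 646,660.2146 / (27,260.7759 × 1.161006) = 20.43165.

20.432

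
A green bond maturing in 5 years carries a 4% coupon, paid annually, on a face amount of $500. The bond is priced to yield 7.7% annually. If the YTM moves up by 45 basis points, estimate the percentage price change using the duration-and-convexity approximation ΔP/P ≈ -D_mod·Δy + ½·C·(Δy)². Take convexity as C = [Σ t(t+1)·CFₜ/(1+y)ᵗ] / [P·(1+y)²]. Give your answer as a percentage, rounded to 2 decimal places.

With y = 0.077:
  t   CF        PV=CF/(1+0.077)^t    t·PV        t(t+1)·PV
  1        20.00        18.5701        18.5701          37.1402
  2        20.00        17.2424        34.4849         103.4546
  3        20.00        16.0097        48.0291         192.1163
  4        20.00        14.8651        59.4603         297.3016
  5       520.00       358.8598     1,794.2991      10,765.7944
  Σ                    425.5471     1,954.8434      11,395.8070
P = 425.5471; D_Mac = 4.59372 yrs; D_mod = 4.26529 yrs; C = 23.08692.
Duration effect: -4.26529 × (+0.0045) = -0.019194
Convexity effect: 0.5 × 23.08692 × (0.0045)² = +0.0002338
ΔP/P ≈ -0.019194 + 0.0002338 = -0.018960 = -1.8960%.

-1.90%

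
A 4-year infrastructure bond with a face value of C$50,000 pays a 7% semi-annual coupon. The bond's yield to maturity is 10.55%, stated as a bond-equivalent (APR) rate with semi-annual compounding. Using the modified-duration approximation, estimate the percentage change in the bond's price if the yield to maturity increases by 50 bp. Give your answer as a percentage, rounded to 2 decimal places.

-1.67%

Periodic yield y = 0.05275. Modified duration first:
  t   CF        PV=CF/(1+0.05275)^t    t·PV
  1     1,750.00     1,662.3130     1,662.3130
  2     1,750.00     1,579.0197     3,158.0394
  3     1,750.00     1,499.9000     4,499.6999
  4     1,750.00     1,424.7447     5,698.9788
  5     1,750.00     1,353.3552     6,766.7760
  6     1,750.00     1,285.5428     7,713.2569
  7     1,750.00     1,221.1283     8,547.8981
  8    51,750.00    34,301.1241   274,408.9932
  Σ                 44,327.1278   312,455.9554
P = 44,327.1278; D_Mac = 7.04887 half-year periods = 3.52443 yrs; D_mod = 3.52443/(1+0.05275) = 3.34783 yrs.
ΔP/P ≈ -D_mod · Δy = -3.34783 × (+0.005) = -0.016739 = -1.6739%.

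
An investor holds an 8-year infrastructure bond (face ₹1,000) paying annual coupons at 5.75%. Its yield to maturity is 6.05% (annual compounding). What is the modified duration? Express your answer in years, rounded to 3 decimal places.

Periodic yield y = 0.0605. First find Macaulay duration:
  t   CF        PV=CF/(1+0.0605)^t    t·PV
  1        57.50        54.2197        54.2197
  2        57.50        51.1266       102.2531
  3        57.50        48.2099       144.6296
  4        57.50        45.4596       181.8382
  5        57.50        42.8662       214.3308
  6        57.50        40.4207       242.5242
  7        57.50        38.1148       266.8033
  8     1,057.50       660.9902     5,287.9213
  Σ                    981.4074     6,494.5201
P = 981.4074; Macaulay duration = 6,494.5201 / 981.4074 = 6.61756 years.
Modified duration = D_Mac / (1 + y) = 6.61756 / 1.0605 = 6.24004 years.

6.240 years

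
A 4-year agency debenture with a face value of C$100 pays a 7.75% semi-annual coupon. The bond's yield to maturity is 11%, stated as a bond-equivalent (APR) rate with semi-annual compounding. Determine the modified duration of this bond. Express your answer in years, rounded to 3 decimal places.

Periodic yield y = 0.055. First find Macaulay duration:
  t   CF        PV=CF/(1+0.055)^t    t·PV
  1        3.875         3.6730         3.6730
  2        3.875         3.4815         6.9630
  3        3.875         3.3000         9.9000
  4        3.875         3.1280        12.5119
  5        3.875         2.9649        14.8245
  6        3.875         2.8103        16.8620
  7        3.875         2.6638        18.6467
  8      103.875        67.6848       541.4787
  Σ                     89.7063       624.8597
P = 89.7063; Macaulay duration = 624.8597 / 89.7063 = 6.96561 half-year periods = 3.48281 years.
Modified duration = D_Mac / (1 + y) = 3.48281 / 1.055 = 3.30124 years.

3.301 years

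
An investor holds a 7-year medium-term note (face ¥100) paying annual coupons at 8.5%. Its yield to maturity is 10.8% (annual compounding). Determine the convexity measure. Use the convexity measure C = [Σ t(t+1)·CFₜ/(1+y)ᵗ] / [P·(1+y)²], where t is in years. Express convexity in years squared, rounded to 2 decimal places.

32.49

With y = 0.108:
  t   CF        PV=CF/(1+0.108)^t    t·PV        t(t+1)·PV
  1         8.50         7.6715         7.6715          15.3430
  2         8.50         6.9237        13.8474          41.5423
  3         8.50         6.2488        18.7465          74.9861
  4         8.50         5.6398        22.5590         112.7950
  5         8.50         5.0900        25.4501         152.7008
  6         8.50         4.5939        27.5633         192.9433
  7       108.50        52.9238       370.4669       2,963.7355
  Σ                     89.0916       486.3048       3,554.0460
P = 89.0916.
Convexity = Σ t(t+1)·PV / [P·(1+y)²] = 3,554.0460 / (89.0916 × 1.227664) = 32.49428.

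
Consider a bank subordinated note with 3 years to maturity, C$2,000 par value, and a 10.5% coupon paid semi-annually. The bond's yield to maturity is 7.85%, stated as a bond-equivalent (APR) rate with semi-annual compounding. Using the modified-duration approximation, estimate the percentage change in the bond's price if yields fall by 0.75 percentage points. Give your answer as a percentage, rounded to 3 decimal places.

+1.922%

Periodic yield y = 0.03925. Modified duration first:
  t   CF        PV=CF/(1+0.03925)^t    t·PV
  1       105.00       101.0344       101.0344
  2       105.00        97.2186       194.4371
  3       105.00        93.5469       280.6406
  4       105.00        90.0138       360.0553
  5       105.00        86.6142       433.0710
  6     2,105.00     1,670.8286    10,024.9716
  Σ                  2,139.2565    11,394.2100
P = 2,139.2565; D_Mac = 5.32625 half-year periods = 2.66312 yrs; D_mod = 2.66312/(1+0.03925) = 2.56254 yrs.
ΔP/P ≈ -D_mod · Δy = -2.56254 × (-0.0075) = +0.019219 = +1.9219%.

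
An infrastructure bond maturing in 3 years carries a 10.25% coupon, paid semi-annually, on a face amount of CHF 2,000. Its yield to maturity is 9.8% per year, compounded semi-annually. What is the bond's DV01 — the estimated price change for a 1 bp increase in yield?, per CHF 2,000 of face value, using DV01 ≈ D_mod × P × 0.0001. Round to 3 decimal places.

Periodic yield y = 0.049.
  t   CF        PV=CF/(1+0.049)^t    t·PV
  1       102.50        97.7121        97.7121
  2       102.50        93.1479       186.2957
  3       102.50        88.7968       266.3905
  4       102.50        84.6490       338.5961
  5       102.50        80.6950       403.4748
  6     2,102.50     1,577.9131     9,467.4785
  Σ                  2,022.9138    10,759.9476
P = 2,022.9138; D_Mac = 5.31903 half-year periods = 2.65952 yrs; D_mod = 2.53529 yrs.
DV01 ≈ 2.53529 × 2,022.9138 × 0.0001 = 0.512867.

CHF 0.513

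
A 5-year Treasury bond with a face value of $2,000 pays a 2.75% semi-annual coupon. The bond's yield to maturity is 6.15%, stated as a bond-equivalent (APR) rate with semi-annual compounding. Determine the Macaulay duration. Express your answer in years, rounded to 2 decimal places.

4.68 years

Periodic yield y = 0.03075. Discount each cash flow and weight by its period:
  t   CF        PV=CF/(1+0.03075)^t    t·PV
  1        27.50        26.6796        26.6796
  2        27.50        25.8837        51.7674
  3        27.50        25.1115        75.3345
  4        27.50        24.3624        97.4494
  5        27.50        23.6356       118.1778
  6        27.50        22.9305       137.5827
  7        27.50        22.2464       155.7246
  8        27.50        21.5827       172.6617
  9        27.50        20.9388       188.4496
  10    2,027.50     1,497.7090    14,977.0896
  Σ                  1,711.0800    16,000.9169
Price P = Σ PV = 1,711.0800.
Macaulay duration = Σ(t·PV) / P = 16,000.9169 / 1,711.0800 = 9.35135 half-year periods.
In years: 9.35135 / 2 = 4.67568 years.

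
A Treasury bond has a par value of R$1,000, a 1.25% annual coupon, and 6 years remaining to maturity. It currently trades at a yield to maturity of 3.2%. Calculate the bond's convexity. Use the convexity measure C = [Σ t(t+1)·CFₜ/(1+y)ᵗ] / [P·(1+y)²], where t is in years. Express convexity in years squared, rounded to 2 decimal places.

37.74

With y = 0.032:
  t   CF        PV=CF/(1+0.032)^t    t·PV        t(t+1)·PV
  1        12.50        12.1124        12.1124          24.2248
  2        12.50        11.7368        23.4736          70.4209
  3        12.50        11.3729        34.1187         136.4747
  4        12.50        11.0202        44.0810         220.4049
  5        12.50        10.6785        53.3927         320.3559
  6     1,012.50       838.1405     5,028.8432      35,201.9027
  Σ                    895.0614     5,196.0216      35,973.7840
P = 895.0614.
Convexity = Σ t(t+1)·PV / [P·(1+y)²] = 35,973.7840 / (895.0614 × 1.065024) = 37.73757.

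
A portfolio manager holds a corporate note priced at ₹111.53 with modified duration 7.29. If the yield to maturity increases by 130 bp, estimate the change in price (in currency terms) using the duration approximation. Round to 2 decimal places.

-₹10.57

Duration approximation: ΔP/P ≈ -D_mod · Δy = -7.29 × (+0.013) = -0.094770.
ΔP ≈ 111.53 × (-0.094770) = -10.5696981.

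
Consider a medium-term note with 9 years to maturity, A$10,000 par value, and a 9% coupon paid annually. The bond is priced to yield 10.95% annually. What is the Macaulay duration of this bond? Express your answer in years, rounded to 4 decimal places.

6.3783 years

Periodic yield y = 0.1095. Discount each cash flow and weight by its year:
  t   CF        PV=CF/(1+0.1095)^t    t·PV
  1       900.00       811.1762       811.1762
  2       900.00       731.1187     1,462.2374
  3       900.00       658.9623     1,976.8870
  4       900.00       593.9273     2,375.7092
  5       900.00       535.3108     2,676.5538
  6       900.00       482.4793     2,894.8757
  7       900.00       434.8619     3,044.0333
  8       900.00       391.9440     3,135.5523
  9    10,900.00     4,278.3936    38,505.5427
  Σ                  8,918.1742    56,882.5676
Price P = Σ PV = 8,918.1742.
Macaulay duration = Σ(t·PV) / P = 56,882.5676 / 8,918.1742 = 6.37828 years.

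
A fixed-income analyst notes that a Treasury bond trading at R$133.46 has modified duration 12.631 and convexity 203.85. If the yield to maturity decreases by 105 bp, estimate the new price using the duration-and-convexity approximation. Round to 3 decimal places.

Duration effect: -D_mod·Δy = -12.631 × (-0.0105) = +0.1326255
Convexity effect: ½·C·(Δy)² = 0.5 × 203.85 × (-0.0105)² = +0.01123723125
ΔP/P ≈ +0.1326255 + 0.01123723125 = +0.14386273125
New price ≈ 133.46 × (1 + 0.14386273125) = 152.659920112625.

R$152.660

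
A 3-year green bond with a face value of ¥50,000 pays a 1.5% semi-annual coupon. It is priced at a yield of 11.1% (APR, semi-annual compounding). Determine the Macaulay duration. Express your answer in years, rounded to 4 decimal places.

Periodic yield y = 0.0555. Discount each cash flow and weight by its period:
  t   CF        PV=CF/(1+0.0555)^t    t·PV
  1       375.00       355.2819       355.2819
  2       375.00       336.6005       673.2011
  3       375.00       318.9015       956.7045
  4       375.00       302.1331     1,208.5324
  5       375.00       286.2464     1,431.2322
  6    50,375.00    36,430.5421   218,583.2524
  Σ                 38,029.7055   223,208.2043
Price P = Σ PV = 38,029.7055.
Macaulay duration = Σ(t·PV) / P = 223,208.2043 / 38,029.7055 = 5.86931 half-year periods.
In years: 5.86931 / 2 = 2.93466 years.

2.9347 years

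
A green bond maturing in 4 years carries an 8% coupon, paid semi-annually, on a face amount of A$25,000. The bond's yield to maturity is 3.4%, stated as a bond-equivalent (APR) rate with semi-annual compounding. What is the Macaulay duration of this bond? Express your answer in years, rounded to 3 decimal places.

3.545 years

Periodic yield y = 0.017. Discount each cash flow and weight by its period:
  t   CF        PV=CF/(1+0.017)^t    t·PV
  1     1,000.00       983.2842       983.2842
  2     1,000.00       966.8478     1,933.6955
  3     1,000.00       950.6861     2,852.0583
  4     1,000.00       934.7946     3,739.1783
  5     1,000.00       919.1687     4,595.8436
  6     1,000.00       903.8040     5,422.8243
  7     1,000.00       888.6962     6,220.8735
  8    26,000.00    22,719.8639   181,758.9108
  Σ                 29,267.1454   207,506.6685
Price P = Σ PV = 29,267.1454.
Macaulay duration = Σ(t·PV) / P = 207,506.6685 / 29,267.1454 = 7.09009 half-year periods.
In years: 7.09009 / 2 = 3.54504 years.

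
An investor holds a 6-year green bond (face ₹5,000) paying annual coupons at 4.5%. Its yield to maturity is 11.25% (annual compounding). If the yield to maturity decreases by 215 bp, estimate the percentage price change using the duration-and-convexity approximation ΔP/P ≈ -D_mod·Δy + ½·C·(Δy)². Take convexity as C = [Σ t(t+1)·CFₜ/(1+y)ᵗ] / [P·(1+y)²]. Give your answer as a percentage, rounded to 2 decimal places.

With y = 0.1125:
  t   CF        PV=CF/(1+0.1125)^t    t·PV        t(t+1)·PV
  1       225.00       202.2472       202.2472         404.4944
  2       225.00       181.7952       363.5905       1,090.7714
  3       225.00       163.4114       490.2343       1,960.9373
  4       225.00       146.8867       587.5468       2,937.7338
  5       225.00       132.0330       660.1649       3,960.9893
  6     5,225.00     2,756.0442    16,536.2651     115,753.8560
  Σ                  3,582.4177    18,840.0488     126,108.7822
P = 3,582.4177; D_Mac = 5.25903 yrs; D_mod = 4.72722 yrs; C = 28.44259.
Duration effect: -4.72722 × (-0.0215) = +0.101635
Convexity effect: 0.5 × 28.44259 × (-0.0215)² = +0.0065738
ΔP/P ≈ +0.101635 + 0.0065738 = +0.108209 = +10.8209%.

+10.82%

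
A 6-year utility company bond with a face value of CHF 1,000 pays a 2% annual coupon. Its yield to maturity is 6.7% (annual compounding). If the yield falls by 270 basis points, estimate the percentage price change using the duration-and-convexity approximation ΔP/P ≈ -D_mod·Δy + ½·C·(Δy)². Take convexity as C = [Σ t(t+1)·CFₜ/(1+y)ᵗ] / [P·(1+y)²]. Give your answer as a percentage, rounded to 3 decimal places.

+15.583%

With y = 0.067:
  t   CF        PV=CF/(1+0.067)^t    t·PV        t(t+1)·PV
  1        20.00        18.7441        18.7441          37.4883
  2        20.00        17.5671        35.1343         105.4029
  3        20.00        16.4641        49.3922         197.5686
  4        20.00        15.4302        61.7209         308.6045
  5        20.00        14.4613        72.3066         433.8396
  6     1,020.00       691.2158     4,147.2948      29,031.0635
  Σ                    773.8827     4,384.5929      30,113.9674
P = 773.8827; D_Mac = 5.66571 yrs; D_mod = 5.30994 yrs; C = 34.17937.
Duration effect: -5.30994 × (-0.027) = +0.143368
Convexity effect: 0.5 × 34.17937 × (-0.027)² = +0.0124584
ΔP/P ≈ +0.143368 + 0.0124584 = +0.155827 = +15.5827%.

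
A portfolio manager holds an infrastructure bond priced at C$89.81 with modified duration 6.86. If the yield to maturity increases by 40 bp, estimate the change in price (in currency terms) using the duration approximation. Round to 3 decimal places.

Duration approximation: ΔP/P ≈ -D_mod · Δy = -6.86 × (+0.004) = -0.027440.
ΔP ≈ 89.81 × (-0.027440) = -2.4643864.

-C$2.464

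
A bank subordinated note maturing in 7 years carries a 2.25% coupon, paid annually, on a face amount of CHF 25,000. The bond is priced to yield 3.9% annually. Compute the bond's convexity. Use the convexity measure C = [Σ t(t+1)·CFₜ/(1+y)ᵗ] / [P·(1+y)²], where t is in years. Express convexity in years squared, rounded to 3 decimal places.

47.223

With y = 0.039:
  t   CF        PV=CF/(1+0.039)^t    t·PV        t(t+1)·PV
  1       562.50       541.3859       541.3859       1,082.7719
  2       562.50       521.0644     1,042.1289       3,126.3866
  3       562.50       501.5057     1,504.5171       6,018.0685
  4       562.50       482.6811     1,930.7246       9,653.6230
  5       562.50       464.5632     2,322.8159      13,936.8955
  6       562.50       447.1253     2,682.7518      18,779.2625
  7    25,562.50    19,556.6513   136,896.5592   1,095,172.4733
  Σ                 22,514.9770   146,920.8834   1,147,769.4813
P = 22,514.9770.
Convexity = Σ t(t+1)·PV / [P·(1+y)²] = 1,147,769.4813 / (22,514.9770 × 1.079521) = 47.22284.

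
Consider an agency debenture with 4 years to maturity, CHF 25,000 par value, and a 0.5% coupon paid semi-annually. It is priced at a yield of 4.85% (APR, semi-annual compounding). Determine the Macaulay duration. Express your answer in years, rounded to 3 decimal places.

Periodic yield y = 0.02425. Discount each cash flow and weight by its period:
  t   CF        PV=CF/(1+0.02425)^t    t·PV
  1        62.50        61.0203        61.0203
  2        62.50        59.5756       119.1511
  3        62.50        58.1650       174.4951
  4        62.50        56.7879       227.1518
  5        62.50        55.4434       277.2172
  6        62.50        54.1308       324.7846
  7        62.50        52.8492       369.9442
  8    25,062.50    20,690.7679   165,526.1432
  Σ                 21,088.7401   167,079.9075
Price P = Σ PV = 21,088.7401.
Macaulay duration = Σ(t·PV) / P = 167,079.9075 / 21,088.7401 = 7.92271 half-year periods.
In years: 7.92271 / 2 = 3.96135 years.

3.961 years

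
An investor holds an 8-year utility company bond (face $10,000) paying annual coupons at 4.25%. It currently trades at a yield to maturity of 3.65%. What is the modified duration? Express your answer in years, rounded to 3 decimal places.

6.726 years

Periodic yield y = 0.0365. First find Macaulay duration:
  t   CF        PV=CF/(1+0.0365)^t    t·PV
  1       425.00       410.0338       410.0338
  2       425.00       395.5946       791.1891
  3       425.00       381.6638     1,144.9915
  4       425.00       368.2237     1,472.8947
  5       425.00       355.2568     1,776.2840
  6       425.00       342.7465     2,056.4793
  7       425.00       330.6768     2,314.7379
  8    10,425.00     7,825.6715    62,605.3718
  Σ                 10,409.8675    72,571.9821
P = 10,409.8675; Macaulay duration = 72,571.9821 / 10,409.8675 = 6.97146 years.
Modified duration = D_Mac / (1 + y) = 6.97146 / 1.0365 = 6.72596 years.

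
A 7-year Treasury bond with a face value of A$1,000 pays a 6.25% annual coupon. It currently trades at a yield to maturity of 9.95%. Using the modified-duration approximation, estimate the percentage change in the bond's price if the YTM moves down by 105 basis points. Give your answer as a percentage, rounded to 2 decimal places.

+5.49%

Periodic yield y = 0.0995. Modified duration first:
  t   CF        PV=CF/(1+0.0995)^t    t·PV
  1        62.50        56.8440        56.8440
  2        62.50        51.6999       103.3998
  3        62.50        47.0213       141.0638
  4        62.50        42.7660       171.0642
  5        62.50        38.8959       194.4795
  6        62.50        35.3760       212.2559
  7     1,062.50       546.9685     3,828.7794
  Σ                    819.5716     4,707.8866
P = 819.5716; D_Mac = 5.74433 yrs; D_mod = 5.74433/(1+0.0995) = 5.22449 yrs.
ΔP/P ≈ -D_mod · Δy = -5.22449 × (-0.0105) = +0.054857 = +5.4857%.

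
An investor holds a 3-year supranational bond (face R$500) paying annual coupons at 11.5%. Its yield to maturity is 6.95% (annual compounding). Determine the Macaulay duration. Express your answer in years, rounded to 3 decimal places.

Periodic yield y = 0.0695. Discount each cash flow and weight by its year:
  t   CF        PV=CF/(1+0.0695)^t    t·PV
  1        57.50        53.7634        53.7634
  2        57.50        50.2697       100.5394
  3       557.50       455.7246     1,367.1739
  Σ                    559.7578     1,521.4767
Price P = Σ PV = 559.7578.
Macaulay duration = Σ(t·PV) / P = 1,521.4767 / 559.7578 = 2.71810 years.

2.718 years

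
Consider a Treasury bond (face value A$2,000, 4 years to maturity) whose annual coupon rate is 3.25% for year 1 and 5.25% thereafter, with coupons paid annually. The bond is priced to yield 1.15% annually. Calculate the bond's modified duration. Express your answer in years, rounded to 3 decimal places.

Periodic yield y = 0.0115. First find Macaulay duration:
  t   CF        PV=CF/(1+0.0115)^t    t·PV
  1        65.00        64.2610        64.2610
  2       105.00       102.6260       205.2521
  3       105.00       101.4592       304.3777
  4     2,105.00     2,010.8911     8,043.5644
  Σ                  2,279.2374     8,617.4552
P = 2,279.2374; Macaulay duration = 8,617.4552 / 2,279.2374 = 3.78085 years.
Modified duration = D_Mac / (1 + y) = 3.78085 / 1.0115 = 3.73786 years.

3.738 years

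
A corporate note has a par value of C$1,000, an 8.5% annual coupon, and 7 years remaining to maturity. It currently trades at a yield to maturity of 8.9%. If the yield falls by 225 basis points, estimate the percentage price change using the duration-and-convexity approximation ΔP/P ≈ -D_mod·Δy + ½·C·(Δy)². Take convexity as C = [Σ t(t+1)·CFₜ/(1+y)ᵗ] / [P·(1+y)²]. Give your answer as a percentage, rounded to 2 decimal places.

+12.31%

With y = 0.089:
  t   CF        PV=CF/(1+0.089)^t    t·PV        t(t+1)·PV
  1        85.00        78.0533        78.0533         156.1065
  2        85.00        71.6743       143.3485         430.0455
  3        85.00        65.8166       197.4497         789.7989
  4        85.00        60.4376       241.7505       1,208.7525
  5        85.00        55.4983       277.4914       1,664.9484
  6        85.00        50.9626       305.7756       2,140.4295
  7     1,085.00       597.3579     4,181.5050      33,452.0400
  Σ                    979.8005     5,425.3740      39,842.1214
P = 979.8005; D_Mac = 5.53722 yrs; D_mod = 5.08469 yrs; C = 34.28854.
Duration effect: -5.08469 × (-0.0225) = +0.114405
Convexity effect: 0.5 × 34.28854 × (-0.0225)² = +0.0086793
ΔP/P ≈ +0.114405 + 0.0086793 = +0.123085 = +12.3085%.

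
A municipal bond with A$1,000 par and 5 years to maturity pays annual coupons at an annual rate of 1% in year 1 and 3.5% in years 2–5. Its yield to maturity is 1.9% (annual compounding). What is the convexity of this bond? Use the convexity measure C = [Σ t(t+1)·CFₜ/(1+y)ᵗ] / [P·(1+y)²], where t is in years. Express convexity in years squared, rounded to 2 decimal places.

27.06

With y = 0.019:
  t   CF        PV=CF/(1+0.019)^t    t·PV        t(t+1)·PV
  1        10.00         9.8135         9.8135          19.6271
  2        35.00        33.7070        67.4139         202.2418
  3        35.00        33.0785        99.2354         396.9417
  4        35.00        32.4617       129.8468         649.2341
  5     1,035.00       942.0402     4,710.2009      28,261.2056
  Σ                  1,051.1009     5,016.5107      29,529.2503
P = 1,051.1009.
Convexity = Σ t(t+1)·PV / [P·(1+y)²] = 29,529.2503 / (1,051.1009 × 1.038361) = 27.05575.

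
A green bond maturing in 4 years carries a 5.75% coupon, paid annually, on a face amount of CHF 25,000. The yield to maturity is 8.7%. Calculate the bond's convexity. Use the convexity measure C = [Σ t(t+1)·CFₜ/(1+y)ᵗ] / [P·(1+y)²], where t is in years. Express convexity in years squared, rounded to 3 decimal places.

15.062

With y = 0.087:
  t   CF        PV=CF/(1+0.087)^t    t·PV        t(t+1)·PV
  1     1,437.50     1,322.4471     1,322.4471       2,644.8942
  2     1,437.50     1,216.6027     2,433.2053       7,299.6160
  3     1,437.50     1,119.2297     3,357.6891      13,430.7562
  4    26,437.50    18,936.6088    75,746.4354     378,732.1768
  Σ                 22,594.8883    82,859.7769     402,107.4433
P = 22,594.8883.
Convexity = Σ t(t+1)·PV / [P·(1+y)²] = 402,107.4433 / (22,594.8883 × 1.181569) = 15.06166.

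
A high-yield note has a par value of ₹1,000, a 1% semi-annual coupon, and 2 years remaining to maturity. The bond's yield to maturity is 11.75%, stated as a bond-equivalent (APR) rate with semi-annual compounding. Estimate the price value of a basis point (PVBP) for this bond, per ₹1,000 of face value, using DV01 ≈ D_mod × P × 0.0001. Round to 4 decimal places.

₹0.1523

Periodic yield y = 0.05875.
  t   CF        PV=CF/(1+0.05875)^t    t·PV
  1         5.00         4.7226         4.7226
  2         5.00         4.4605         8.9210
  3         5.00         4.2130        12.6389
  4     1,005.00       799.8202     3,199.2808
  Σ                    813.2162     3,225.5633
P = 813.2162; D_Mac = 3.96643 half-year periods = 1.98321 yrs; D_mod = 1.87317 yrs.
DV01 ≈ 1.87317 × 813.2162 × 0.0001 = 0.152329.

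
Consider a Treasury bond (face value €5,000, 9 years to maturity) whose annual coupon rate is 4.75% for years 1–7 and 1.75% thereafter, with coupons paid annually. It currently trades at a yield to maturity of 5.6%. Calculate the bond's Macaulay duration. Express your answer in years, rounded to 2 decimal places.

7.43 years

Periodic yield y = 0.056. Discount each cash flow and weight by its year:
  t   CF        PV=CF/(1+0.056)^t    t·PV
  1       237.50       224.9053       224.9053
  2       237.50       212.9785       425.9570
  3       237.50       201.6842       605.0526
  4       237.50       190.9888       763.9553
  5       237.50       180.8606       904.3031
  6       237.50       171.2695     1,027.6172
  7       237.50       162.1871     1,135.3094
  8        87.50        56.5844       452.6752
  9     5,087.50     3,115.5101    28,039.5906
  Σ                  4,516.9685    33,579.3656
Price P = Σ PV = 4,516.9685.
Macaulay duration = Σ(t·PV) / P = 33,579.3656 / 4,516.9685 = 7.43405 years.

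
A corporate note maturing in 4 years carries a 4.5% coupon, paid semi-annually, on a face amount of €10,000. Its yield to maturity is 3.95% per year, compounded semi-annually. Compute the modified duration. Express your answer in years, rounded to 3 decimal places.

3.637 years

Periodic yield y = 0.01975. First find Macaulay duration:
  t   CF        PV=CF/(1+0.01975)^t    t·PV
  1       225.00       220.6423       220.6423
  2       225.00       216.3690       432.7381
  3       225.00       212.1785       636.5355
  4       225.00       208.0691       832.2765
  5       225.00       204.0394     1,020.1968
  6       225.00       200.0876     1,200.5258
  7       225.00       196.2124     1,373.4870
  8    10,225.00     8,744.0696    69,952.5566
  Σ                 10,201.6680    75,668.9586
P = 10,201.6680; Macaulay duration = 75,668.9586 / 10,201.6680 = 7.41731 half-year periods = 3.70866 years.
Modified duration = D_Mac / (1 + y) = 3.70866 / 1.01975 = 3.63683 years.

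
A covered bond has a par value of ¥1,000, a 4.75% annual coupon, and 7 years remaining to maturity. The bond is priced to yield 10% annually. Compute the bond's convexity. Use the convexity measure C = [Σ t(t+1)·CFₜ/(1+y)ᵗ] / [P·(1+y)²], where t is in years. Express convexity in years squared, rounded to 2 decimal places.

With y = 0.1:
  t   CF        PV=CF/(1+0.1)^t    t·PV        t(t+1)·PV
  1        47.50        43.1818        43.1818          86.3636
  2        47.50        39.2562        78.5124         235.5372
  3        47.50        35.6875       107.0624         428.2494
  4        47.50        32.4431       129.7726         648.8628
  5        47.50        29.4938       147.4688         884.8129
  6        47.50        26.8125       160.8751       1,126.1255
  7     1,047.50       537.5331     3,762.7319      30,101.8552
  Σ                    744.4080     4,429.6049      33,511.8066
P = 744.4080.
Convexity = Σ t(t+1)·PV / [P·(1+y)²] = 33,511.8066 / (744.4080 × 1.210000) = 37.20501.

37.21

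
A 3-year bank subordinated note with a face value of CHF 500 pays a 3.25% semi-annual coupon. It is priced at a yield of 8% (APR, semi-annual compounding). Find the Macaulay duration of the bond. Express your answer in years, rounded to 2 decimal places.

Periodic yield y = 0.04. Discount each cash flow and weight by its period:
  t   CF        PV=CF/(1+0.04)^t    t·PV
  1        8.125         7.8125         7.8125
  2        8.125         7.5120        15.0240
  3        8.125         7.2231        21.6693
  4        8.125         6.9453        27.7811
  5        8.125         6.6782        33.3908
  6      508.125       401.5786     2,409.4714
  Σ                    437.7496     2,515.1492
Price P = Σ PV = 437.7496.
Macaulay duration = Σ(t·PV) / P = 2,515.1492 / 437.7496 = 5.74563 half-year periods.
In years: 5.74563 / 2 = 2.87282 years.

2.87 years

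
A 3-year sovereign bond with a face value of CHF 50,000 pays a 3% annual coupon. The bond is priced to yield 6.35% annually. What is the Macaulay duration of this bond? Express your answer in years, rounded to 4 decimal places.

Periodic yield y = 0.0635. Discount each cash flow and weight by its year:
  t   CF        PV=CF/(1+0.0635)^t    t·PV
  1     1,500.00     1,410.4372     1,410.4372
  2     1,500.00     1,326.2221     2,652.4443
  3    51,500.00    42,814.8815   128,444.6445
  Σ                 45,551.5409   132,507.5260
Price P = Σ PV = 45,551.5409.
Macaulay duration = Σ(t·PV) / P = 132,507.5260 / 45,551.5409 = 2.90896 years.

2.9090 years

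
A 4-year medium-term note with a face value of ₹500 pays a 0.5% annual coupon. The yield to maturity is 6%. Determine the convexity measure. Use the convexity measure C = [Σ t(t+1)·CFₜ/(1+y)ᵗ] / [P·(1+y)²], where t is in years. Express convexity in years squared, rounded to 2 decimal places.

17.60

With y = 0.06:
  t   CF        PV=CF/(1+0.06)^t    t·PV        t(t+1)·PV
  1         2.50         2.3585         2.3585           4.7170
  2         2.50         2.2250         4.4500          13.3499
  3         2.50         2.0990         6.2971          25.1886
  4       502.50       398.0271     1,592.1083       7,960.5413
  Σ                    404.7096     1,605.2139       8,003.7968
P = 404.7096.
Convexity = Σ t(t+1)·PV / [P·(1+y)²] = 8,003.7968 / (404.7096 × 1.123600) = 17.60114.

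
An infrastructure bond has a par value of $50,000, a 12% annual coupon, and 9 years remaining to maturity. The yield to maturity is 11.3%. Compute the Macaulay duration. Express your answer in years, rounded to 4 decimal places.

Periodic yield y = 0.113. Discount each cash flow and weight by its year:
  t   CF        PV=CF/(1+0.113)^t    t·PV
  1     6,000.00     5,390.8356     5,390.8356
  2     6,000.00     4,843.5180     9,687.0361
  3     6,000.00     4,351.7682    13,055.3047
  4     6,000.00     3,909.9445    15,639.7780
  5     6,000.00     3,512.9780    17,564.8899
  6     6,000.00     3,156.3145    18,937.8867
  7     6,000.00     2,835.8620    19,851.0343
  8     6,000.00     2,547.9443    20,383.5547
  9    56,000.00    21,366.4095   192,297.6857
  Σ                 51,915.5747   312,808.0057
Price P = Σ PV = 51,915.5747.
Macaulay duration = Σ(t·PV) / P = 312,808.0057 / 51,915.5747 = 6.02532 years.

6.0253 years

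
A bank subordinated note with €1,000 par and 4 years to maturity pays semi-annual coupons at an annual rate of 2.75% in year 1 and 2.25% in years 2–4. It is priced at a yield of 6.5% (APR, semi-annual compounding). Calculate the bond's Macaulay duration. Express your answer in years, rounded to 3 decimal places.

Periodic yield y = 0.0325. Discount each cash flow and weight by its period:
  t   CF        PV=CF/(1+0.0325)^t    t·PV
  1        13.75        13.3172        13.3172
  2        13.75        12.8980        25.7960
  3        11.25        10.2207        30.6622
  4        11.25         9.8990        39.5961
  5        11.25         9.5874        47.9372
  6        11.25         9.2856        55.7139
  7        11.25         8.9934        62.9535
  8     1,011.25       782.9573     6,263.6580
  Σ                    857.1587     6,539.6341
Price P = Σ PV = 857.1587.
Macaulay duration = Σ(t·PV) / P = 6,539.6341 / 857.1587 = 7.62943 half-year periods.
In years: 7.62943 / 2 = 3.81472 years.

3.815 years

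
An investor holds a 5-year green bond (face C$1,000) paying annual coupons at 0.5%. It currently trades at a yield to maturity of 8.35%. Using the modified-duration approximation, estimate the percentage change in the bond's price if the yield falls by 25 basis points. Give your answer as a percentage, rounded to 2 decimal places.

+1.14%

Periodic yield y = 0.0835. Modified duration first:
  t   CF        PV=CF/(1+0.0835)^t    t·PV
  1         5.00         4.6147         4.6147
  2         5.00         4.2590         8.5181
  3         5.00         3.9308        11.7925
  4         5.00         3.6279        14.5116
  5     1,005.00       673.0099     3,365.0497
  Σ                    689.4424     3,404.4865
P = 689.4424; D_Mac = 4.93803 yrs; D_mod = 4.93803/(1+0.0835) = 4.55748 yrs.
ΔP/P ≈ -D_mod · Δy = -4.55748 × (-0.0025) = +0.011394 = +1.1394%.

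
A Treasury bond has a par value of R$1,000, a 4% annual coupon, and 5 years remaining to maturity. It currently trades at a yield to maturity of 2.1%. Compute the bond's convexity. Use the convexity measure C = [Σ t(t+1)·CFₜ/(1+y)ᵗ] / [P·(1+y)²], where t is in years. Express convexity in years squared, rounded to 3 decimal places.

26.082

With y = 0.021:
  t   CF        PV=CF/(1+0.021)^t    t·PV        t(t+1)·PV
  1        40.00        39.1773        39.1773          78.3546
  2        40.00        38.3715        76.7430         230.2289
  3        40.00        37.5822       112.7467         450.9870
  4        40.00        36.8093       147.2370         736.1851
  5     1,040.00       937.3561     4,686.7807      28,120.6842
  Σ                  1,089.2964     5,062.6847      29,616.4397
P = 1,089.2964.
Convexity = Σ t(t+1)·PV / [P·(1+y)²] = 29,616.4397 / (1,089.2964 × 1.042441) = 26.08166.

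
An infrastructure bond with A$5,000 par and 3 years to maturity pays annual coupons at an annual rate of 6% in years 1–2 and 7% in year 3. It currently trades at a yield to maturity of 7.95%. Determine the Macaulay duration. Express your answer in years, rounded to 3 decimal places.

Periodic yield y = 0.0795. Discount each cash flow and weight by its year:
  t   CF        PV=CF/(1+0.0795)^t    t·PV
  1       300.00       277.9064       277.9064
  2       300.00       257.4400       514.8799
  3     5,350.00     4,252.9066    12,758.7197
  Σ                  4,788.2530    13,551.5061
Price P = Σ PV = 4,788.2530.
Macaulay duration = Σ(t·PV) / P = 13,551.5061 / 4,788.2530 = 2.83016 years.

2.830 years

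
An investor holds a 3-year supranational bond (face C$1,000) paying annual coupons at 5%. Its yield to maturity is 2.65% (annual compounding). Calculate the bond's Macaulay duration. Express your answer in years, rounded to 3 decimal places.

2.864 years

Periodic yield y = 0.0265. Discount each cash flow and weight by its year:
  t   CF        PV=CF/(1+0.0265)^t    t·PV
  1        50.00        48.7092        48.7092
  2        50.00        47.4517        94.9035
  3     1,050.00       970.7613     2,912.2838
  Σ                  1,066.9222     3,055.8965
Price P = Σ PV = 1,066.9222.
Macaulay duration = Σ(t·PV) / P = 3,055.8965 / 1,066.9222 = 2.86422 years.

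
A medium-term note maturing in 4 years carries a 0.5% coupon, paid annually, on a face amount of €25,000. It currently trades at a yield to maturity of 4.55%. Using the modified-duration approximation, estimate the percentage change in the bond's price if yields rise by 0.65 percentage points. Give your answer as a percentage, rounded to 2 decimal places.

-2.47%

Periodic yield y = 0.0455. Modified duration first:
  t   CF        PV=CF/(1+0.0455)^t    t·PV
  1       125.00       119.5600       119.5600
  2       125.00       114.3568       228.7136
  3       125.00       109.3800       328.1400
  4    25,125.00    21,028.5788    84,114.3151
  Σ                 21,371.8756    84,790.7287
P = 21,371.8756; D_Mac = 3.96740 yrs; D_mod = 3.96740/(1+0.0455) = 3.79474 yrs.
ΔP/P ≈ -D_mod · Δy = -3.79474 × (+0.0065) = -0.024666 = -2.4666%.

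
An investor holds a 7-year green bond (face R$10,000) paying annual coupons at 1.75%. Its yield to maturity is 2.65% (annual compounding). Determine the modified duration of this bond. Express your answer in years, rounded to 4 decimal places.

6.4650 years

Periodic yield y = 0.0265. First find Macaulay duration:
  t   CF        PV=CF/(1+0.0265)^t    t·PV
  1       175.00       170.4822       170.4822
  2       175.00       166.0811       332.1621
  3       175.00       161.7935       485.3806
  4       175.00       157.6167       630.4668
  5       175.00       153.5477       767.7384
  6       175.00       149.5837       897.5023
  7    10,175.00     8,472.6983    59,308.8881
  Σ                  9,431.8032    62,592.6206
P = 9,431.8032; Macaulay duration = 62,592.6206 / 9,431.8032 = 6.63634 years.
Modified duration = D_Mac / (1 + y) = 6.63634 / 1.0265 = 6.46501 years.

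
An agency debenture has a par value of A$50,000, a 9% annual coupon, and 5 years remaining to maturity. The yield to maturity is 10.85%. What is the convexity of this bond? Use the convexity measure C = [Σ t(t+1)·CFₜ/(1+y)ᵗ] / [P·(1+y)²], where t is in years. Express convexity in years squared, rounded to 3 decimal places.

With y = 0.1085:
  t   CF        PV=CF/(1+0.1085)^t    t·PV        t(t+1)·PV
  1     4,500.00     4,059.5399     4,059.5399       8,119.0798
  2     4,500.00     3,662.1921     7,324.3842      21,973.1525
  3     4,500.00     3,303.7367     9,911.2100      39,644.8398
  4     4,500.00     2,980.3668    11,921.4674      59,607.3370
  5    54,500.00    32,562.5206   162,812.6029     976,875.6172
  Σ                 46,568.3561   196,029.2043   1,106,220.0263
P = 46,568.3561.
Convexity = Σ t(t+1)·PV / [P·(1+y)²] = 1,106,220.0263 / (46,568.3561 × 1.228772) = 19.33211.

19.332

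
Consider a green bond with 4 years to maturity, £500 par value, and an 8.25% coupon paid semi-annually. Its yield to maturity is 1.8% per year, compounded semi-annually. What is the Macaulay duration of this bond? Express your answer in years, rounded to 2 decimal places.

Periodic yield y = 0.009. Discount each cash flow and weight by its period:
  t   CF        PV=CF/(1+0.009)^t    t·PV
  1       20.625        20.4410        20.4410
  2       20.625        20.2587        40.5174
  3       20.625        20.0780        60.2340
  4       20.625        19.8989        79.5956
  5       20.625        19.7214        98.6071
  6       20.625        19.5455       117.2730
  7       20.625        19.3712       135.5982
  8      520.625       484.6137     3,876.9096
  Σ                    623.9284     4,429.1760
Price P = Σ PV = 623.9284.
Macaulay duration = Σ(t·PV) / P = 4,429.1760 / 623.9284 = 7.09885 half-year periods.
In years: 7.09885 / 2 = 3.54943 years.

3.55 years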